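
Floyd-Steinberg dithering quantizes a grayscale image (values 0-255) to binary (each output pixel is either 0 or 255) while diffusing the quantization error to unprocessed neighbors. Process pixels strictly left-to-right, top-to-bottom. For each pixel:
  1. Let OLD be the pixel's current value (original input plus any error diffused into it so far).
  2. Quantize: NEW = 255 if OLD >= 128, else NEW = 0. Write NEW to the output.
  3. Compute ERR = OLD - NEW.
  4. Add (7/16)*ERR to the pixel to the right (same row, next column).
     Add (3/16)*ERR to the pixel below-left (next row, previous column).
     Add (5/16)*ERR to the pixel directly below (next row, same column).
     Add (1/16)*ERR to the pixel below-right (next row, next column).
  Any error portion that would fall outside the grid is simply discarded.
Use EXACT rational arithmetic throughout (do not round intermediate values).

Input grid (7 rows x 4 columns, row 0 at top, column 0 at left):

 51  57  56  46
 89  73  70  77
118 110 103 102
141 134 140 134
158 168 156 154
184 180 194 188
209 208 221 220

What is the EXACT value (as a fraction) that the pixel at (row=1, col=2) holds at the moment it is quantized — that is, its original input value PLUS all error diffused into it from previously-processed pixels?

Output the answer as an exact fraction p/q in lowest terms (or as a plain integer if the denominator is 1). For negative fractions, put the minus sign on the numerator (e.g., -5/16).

Answer: 5396957/65536

Derivation:
(0,0): OLD=51 → NEW=0, ERR=51
(0,1): OLD=1269/16 → NEW=0, ERR=1269/16
(0,2): OLD=23219/256 → NEW=0, ERR=23219/256
(0,3): OLD=350949/4096 → NEW=0, ERR=350949/4096
(1,0): OLD=30671/256 → NEW=0, ERR=30671/256
(1,1): OLD=348969/2048 → NEW=255, ERR=-173271/2048
(1,2): OLD=5396957/65536 → NEW=0, ERR=5396957/65536
Target (1,2): original=70, with diffused error = 5396957/65536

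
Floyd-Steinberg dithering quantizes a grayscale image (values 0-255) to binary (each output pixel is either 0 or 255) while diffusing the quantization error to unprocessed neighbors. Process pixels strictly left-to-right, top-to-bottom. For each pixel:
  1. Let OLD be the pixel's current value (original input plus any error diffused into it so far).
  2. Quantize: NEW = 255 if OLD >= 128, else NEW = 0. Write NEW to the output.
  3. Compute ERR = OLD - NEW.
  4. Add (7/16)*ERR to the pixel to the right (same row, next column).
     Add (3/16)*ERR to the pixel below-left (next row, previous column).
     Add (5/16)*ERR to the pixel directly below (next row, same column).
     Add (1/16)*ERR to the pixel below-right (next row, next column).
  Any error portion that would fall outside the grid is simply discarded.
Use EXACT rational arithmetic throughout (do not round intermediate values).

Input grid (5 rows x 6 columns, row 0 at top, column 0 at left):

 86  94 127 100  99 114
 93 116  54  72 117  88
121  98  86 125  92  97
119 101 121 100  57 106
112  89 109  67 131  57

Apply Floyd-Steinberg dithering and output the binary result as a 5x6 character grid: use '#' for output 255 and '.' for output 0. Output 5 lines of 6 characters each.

Answer: .#.#.#
.#....
#..##.
.#...#
.#.#..

Derivation:
(0,0): OLD=86 → NEW=0, ERR=86
(0,1): OLD=1053/8 → NEW=255, ERR=-987/8
(0,2): OLD=9347/128 → NEW=0, ERR=9347/128
(0,3): OLD=270229/2048 → NEW=255, ERR=-252011/2048
(0,4): OLD=1479955/32768 → NEW=0, ERR=1479955/32768
(0,5): OLD=70128517/524288 → NEW=255, ERR=-63564923/524288
(1,0): OLD=12383/128 → NEW=0, ERR=12383/128
(1,1): OLD=142169/1024 → NEW=255, ERR=-118951/1024
(1,2): OLD=-156787/32768 → NEW=0, ERR=-156787/32768
(1,3): OLD=5830761/131072 → NEW=0, ERR=5830761/131072
(1,4): OLD=1007915259/8388608 → NEW=0, ERR=1007915259/8388608
(1,5): OLD=14160241517/134217728 → NEW=0, ERR=14160241517/134217728
(2,0): OLD=2120931/16384 → NEW=255, ERR=-2056989/16384
(2,1): OLD=6249905/524288 → NEW=0, ERR=6249905/524288
(2,2): OLD=761692883/8388608 → NEW=0, ERR=761692883/8388608
(2,3): OLD=13479259003/67108864 → NEW=255, ERR=-3633501317/67108864
(2,4): OLD=275784121713/2147483648 → NEW=255, ERR=-271824208527/2147483648
(2,5): OLD=2820970789671/34359738368 → NEW=0, ERR=2820970789671/34359738368
(3,0): OLD=687875827/8388608 → NEW=0, ERR=687875827/8388608
(3,1): OLD=10051506999/67108864 → NEW=255, ERR=-7061253321/67108864
(3,2): OLD=50430593333/536870912 → NEW=0, ERR=50430593333/536870912
(3,3): OLD=3646190991871/34359738368 → NEW=0, ERR=3646190991871/34359738368
(3,4): OLD=20858020673631/274877906944 → NEW=0, ERR=20858020673631/274877906944
(3,5): OLD=690244407787825/4398046511104 → NEW=255, ERR=-431257452543695/4398046511104
(4,0): OLD=126590357405/1073741824 → NEW=0, ERR=126590357405/1073741824
(4,1): OLD=2240872259385/17179869184 → NEW=255, ERR=-2139994382535/17179869184
(4,2): OLD=53424463500123/549755813888 → NEW=0, ERR=53424463500123/549755813888
(4,3): OLD=1431793807953255/8796093022208 → NEW=255, ERR=-811209912709785/8796093022208
(4,4): OLD=14441305072017239/140737488355328 → NEW=0, ERR=14441305072017239/140737488355328
(4,5): OLD=171119839062087681/2251799813685248 → NEW=0, ERR=171119839062087681/2251799813685248
Row 0: .#.#.#
Row 1: .#....
Row 2: #..##.
Row 3: .#...#
Row 4: .#.#..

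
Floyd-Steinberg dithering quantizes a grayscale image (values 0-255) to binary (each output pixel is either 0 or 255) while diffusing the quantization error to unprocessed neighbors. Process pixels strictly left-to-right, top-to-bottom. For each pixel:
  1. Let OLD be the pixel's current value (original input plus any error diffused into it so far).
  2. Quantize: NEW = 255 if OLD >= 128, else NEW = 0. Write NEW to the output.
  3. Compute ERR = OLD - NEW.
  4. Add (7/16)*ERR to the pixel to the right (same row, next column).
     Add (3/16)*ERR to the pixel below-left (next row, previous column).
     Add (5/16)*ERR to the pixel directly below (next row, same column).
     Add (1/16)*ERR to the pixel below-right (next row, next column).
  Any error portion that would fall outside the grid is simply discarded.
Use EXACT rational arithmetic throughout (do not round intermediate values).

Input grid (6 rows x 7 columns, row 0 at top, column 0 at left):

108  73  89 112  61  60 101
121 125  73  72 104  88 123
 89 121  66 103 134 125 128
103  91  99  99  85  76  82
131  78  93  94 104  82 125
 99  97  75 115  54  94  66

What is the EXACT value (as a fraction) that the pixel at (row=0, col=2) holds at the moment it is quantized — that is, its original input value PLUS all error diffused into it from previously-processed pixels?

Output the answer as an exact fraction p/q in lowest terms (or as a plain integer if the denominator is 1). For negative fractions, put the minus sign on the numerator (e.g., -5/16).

Answer: 9063/64

Derivation:
(0,0): OLD=108 → NEW=0, ERR=108
(0,1): OLD=481/4 → NEW=0, ERR=481/4
(0,2): OLD=9063/64 → NEW=255, ERR=-7257/64
Target (0,2): original=89, with diffused error = 9063/64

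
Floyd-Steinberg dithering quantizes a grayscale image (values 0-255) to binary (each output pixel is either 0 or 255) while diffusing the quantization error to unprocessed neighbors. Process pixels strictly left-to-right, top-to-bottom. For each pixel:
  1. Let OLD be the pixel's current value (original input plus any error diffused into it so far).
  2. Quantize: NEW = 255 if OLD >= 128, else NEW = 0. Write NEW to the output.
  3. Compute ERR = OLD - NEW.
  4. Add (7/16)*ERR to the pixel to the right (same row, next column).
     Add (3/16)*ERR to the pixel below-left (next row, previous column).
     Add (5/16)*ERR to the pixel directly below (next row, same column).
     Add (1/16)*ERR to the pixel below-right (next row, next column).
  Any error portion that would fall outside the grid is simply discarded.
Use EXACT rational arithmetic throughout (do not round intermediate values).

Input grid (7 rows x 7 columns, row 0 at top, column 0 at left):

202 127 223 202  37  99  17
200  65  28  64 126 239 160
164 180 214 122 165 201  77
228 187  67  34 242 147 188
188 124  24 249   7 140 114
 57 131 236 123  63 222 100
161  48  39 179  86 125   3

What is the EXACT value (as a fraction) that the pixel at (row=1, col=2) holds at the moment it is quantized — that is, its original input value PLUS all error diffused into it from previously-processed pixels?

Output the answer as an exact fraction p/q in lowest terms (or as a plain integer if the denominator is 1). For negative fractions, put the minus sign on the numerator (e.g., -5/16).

(0,0): OLD=202 → NEW=255, ERR=-53
(0,1): OLD=1661/16 → NEW=0, ERR=1661/16
(0,2): OLD=68715/256 → NEW=255, ERR=3435/256
(0,3): OLD=851437/4096 → NEW=255, ERR=-193043/4096
(0,4): OLD=1073531/65536 → NEW=0, ERR=1073531/65536
(0,5): OLD=111323741/1048576 → NEW=0, ERR=111323741/1048576
(0,6): OLD=1064478859/16777216 → NEW=0, ERR=1064478859/16777216
(1,0): OLD=51943/256 → NEW=255, ERR=-13337/256
(1,1): OLD=151249/2048 → NEW=0, ERR=151249/2048
(1,2): OLD=4073381/65536 → NEW=0, ERR=4073381/65536
Target (1,2): original=28, with diffused error = 4073381/65536

Answer: 4073381/65536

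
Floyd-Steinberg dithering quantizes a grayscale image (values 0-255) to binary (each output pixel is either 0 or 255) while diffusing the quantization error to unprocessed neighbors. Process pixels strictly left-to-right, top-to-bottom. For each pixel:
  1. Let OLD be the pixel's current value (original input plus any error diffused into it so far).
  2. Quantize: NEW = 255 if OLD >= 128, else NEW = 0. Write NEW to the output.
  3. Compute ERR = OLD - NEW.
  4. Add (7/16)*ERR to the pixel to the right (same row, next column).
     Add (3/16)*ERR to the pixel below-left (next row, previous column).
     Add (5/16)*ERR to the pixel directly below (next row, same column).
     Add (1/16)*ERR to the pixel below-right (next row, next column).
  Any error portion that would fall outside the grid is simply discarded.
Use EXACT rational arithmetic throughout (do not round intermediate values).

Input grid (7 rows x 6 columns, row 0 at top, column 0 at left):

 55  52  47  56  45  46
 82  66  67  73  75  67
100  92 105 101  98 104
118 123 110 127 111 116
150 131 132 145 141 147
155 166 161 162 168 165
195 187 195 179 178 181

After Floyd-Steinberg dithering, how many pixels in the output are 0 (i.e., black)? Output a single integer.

Answer: 23

Derivation:
(0,0): OLD=55 → NEW=0, ERR=55
(0,1): OLD=1217/16 → NEW=0, ERR=1217/16
(0,2): OLD=20551/256 → NEW=0, ERR=20551/256
(0,3): OLD=373233/4096 → NEW=0, ERR=373233/4096
(0,4): OLD=5561751/65536 → NEW=0, ERR=5561751/65536
(0,5): OLD=87166753/1048576 → NEW=0, ERR=87166753/1048576
(1,0): OLD=29043/256 → NEW=0, ERR=29043/256
(1,1): OLD=323365/2048 → NEW=255, ERR=-198875/2048
(1,2): OLD=4681993/65536 → NEW=0, ERR=4681993/65536
(1,3): OLD=40281237/262144 → NEW=255, ERR=-26565483/262144
(1,4): OLD=1316445663/16777216 → NEW=0, ERR=1316445663/16777216
(1,5): OLD=35597443689/268435456 → NEW=255, ERR=-32853597591/268435456
(2,0): OLD=3841895/32768 → NEW=0, ERR=3841895/32768
(2,1): OLD=139916509/1048576 → NEW=255, ERR=-127470371/1048576
(2,2): OLD=823264727/16777216 → NEW=0, ERR=823264727/16777216
(2,3): OLD=14760903391/134217728 → NEW=0, ERR=14760903391/134217728
(2,4): OLD=607111248157/4294967296 → NEW=255, ERR=-488105412323/4294967296
(2,5): OLD=1438809976731/68719476736 → NEW=0, ERR=1438809976731/68719476736
(3,0): OLD=2212003575/16777216 → NEW=255, ERR=-2066186505/16777216
(3,1): OLD=6396735147/134217728 → NEW=0, ERR=6396735147/134217728
(3,2): OLD=170948719537/1073741824 → NEW=255, ERR=-102855445583/1073741824
(3,3): OLD=6955605144851/68719476736 → NEW=0, ERR=6955605144851/68719476736
(3,4): OLD=71780303088819/549755813888 → NEW=255, ERR=-68407429452621/549755813888
(3,5): OLD=536569690699677/8796093022208 → NEW=0, ERR=536569690699677/8796093022208
(4,0): OLD=258665292441/2147483648 → NEW=0, ERR=258665292441/2147483648
(4,1): OLD=5941917038917/34359738368 → NEW=255, ERR=-2819816244923/34359738368
(4,2): OLD=96886308680767/1099511627776 → NEW=0, ERR=96886308680767/1099511627776
(4,3): OLD=3269750995801051/17592186044416 → NEW=255, ERR=-1216256445525029/17592186044416
(4,4): OLD=25229040946387851/281474976710656 → NEW=0, ERR=25229040946387851/281474976710656
(4,5): OLD=889458978480384237/4503599627370496 → NEW=255, ERR=-258958926499092243/4503599627370496
(5,0): OLD=97445925813151/549755813888 → NEW=255, ERR=-42741806728289/549755813888
(5,1): OLD=2293842545761423/17592186044416 → NEW=255, ERR=-2192164895564657/17592186044416
(5,2): OLD=16315353210974357/140737488355328 → NEW=0, ERR=16315353210974357/140737488355328
(5,3): OLD=961187586807098935/4503599627370496 → NEW=255, ERR=-187230318172377545/4503599627370496
(5,4): OLD=1465643552165574295/9007199254740992 → NEW=255, ERR=-831192257793378665/9007199254740992
(5,5): OLD=16178400273256057027/144115188075855872 → NEW=0, ERR=16178400273256057027/144115188075855872
(6,0): OLD=41472436695357709/281474976710656 → NEW=255, ERR=-30303682365859571/281474976710656
(6,1): OLD=530682476333055369/4503599627370496 → NEW=0, ERR=530682476333055369/4503599627370496
(6,2): OLD=4813394879425386849/18014398509481984 → NEW=255, ERR=219723259507480929/18014398509481984
(6,3): OLD=46487905448505663485/288230376151711744 → NEW=255, ERR=-27010840470180831235/288230376151711744
(6,4): OLD=583901128018372821149/4611686018427387904 → NEW=0, ERR=583901128018372821149/4611686018427387904
(6,5): OLD=19605724213225084365867/73786976294838206464 → NEW=255, ERR=790045258041341717547/73786976294838206464
Output grid:
  Row 0: ......  (6 black, running=6)
  Row 1: .#.#.#  (3 black, running=9)
  Row 2: .#..#.  (4 black, running=13)
  Row 3: #.#.#.  (3 black, running=16)
  Row 4: .#.#.#  (3 black, running=19)
  Row 5: ##.##.  (2 black, running=21)
  Row 6: #.##.#  (2 black, running=23)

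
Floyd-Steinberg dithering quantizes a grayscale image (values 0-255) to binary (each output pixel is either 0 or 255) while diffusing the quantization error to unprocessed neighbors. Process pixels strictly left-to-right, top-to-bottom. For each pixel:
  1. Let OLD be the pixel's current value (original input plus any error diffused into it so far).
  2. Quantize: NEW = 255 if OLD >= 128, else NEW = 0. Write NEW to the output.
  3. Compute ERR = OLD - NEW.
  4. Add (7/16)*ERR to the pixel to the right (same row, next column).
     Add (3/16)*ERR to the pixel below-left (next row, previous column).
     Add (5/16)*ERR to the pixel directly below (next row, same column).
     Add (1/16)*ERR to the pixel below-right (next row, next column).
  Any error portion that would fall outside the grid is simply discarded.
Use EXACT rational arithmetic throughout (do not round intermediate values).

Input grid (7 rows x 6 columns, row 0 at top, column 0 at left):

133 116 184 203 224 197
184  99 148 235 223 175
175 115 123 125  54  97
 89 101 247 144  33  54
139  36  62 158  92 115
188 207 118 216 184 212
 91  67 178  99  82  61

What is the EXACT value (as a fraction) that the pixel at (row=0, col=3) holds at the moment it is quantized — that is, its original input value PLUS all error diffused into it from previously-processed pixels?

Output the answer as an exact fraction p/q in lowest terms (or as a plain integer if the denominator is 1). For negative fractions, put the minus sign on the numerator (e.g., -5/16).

(0,0): OLD=133 → NEW=255, ERR=-122
(0,1): OLD=501/8 → NEW=0, ERR=501/8
(0,2): OLD=27059/128 → NEW=255, ERR=-5581/128
(0,3): OLD=376677/2048 → NEW=255, ERR=-145563/2048
Target (0,3): original=203, with diffused error = 376677/2048

Answer: 376677/2048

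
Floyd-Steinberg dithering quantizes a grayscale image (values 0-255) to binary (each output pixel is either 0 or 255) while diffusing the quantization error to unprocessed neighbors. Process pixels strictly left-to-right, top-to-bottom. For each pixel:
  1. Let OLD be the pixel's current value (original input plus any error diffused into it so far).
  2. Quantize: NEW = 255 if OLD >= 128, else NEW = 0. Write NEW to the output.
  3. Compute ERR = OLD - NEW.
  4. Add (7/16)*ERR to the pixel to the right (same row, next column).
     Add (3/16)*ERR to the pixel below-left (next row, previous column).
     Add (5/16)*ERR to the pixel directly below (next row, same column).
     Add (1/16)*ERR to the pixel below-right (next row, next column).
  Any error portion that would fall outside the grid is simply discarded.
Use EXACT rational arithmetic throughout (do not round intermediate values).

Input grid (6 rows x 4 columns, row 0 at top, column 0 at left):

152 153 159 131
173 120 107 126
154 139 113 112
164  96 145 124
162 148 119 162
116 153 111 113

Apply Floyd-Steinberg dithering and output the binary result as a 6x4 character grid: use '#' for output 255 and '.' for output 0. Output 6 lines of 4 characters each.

(0,0): OLD=152 → NEW=255, ERR=-103
(0,1): OLD=1727/16 → NEW=0, ERR=1727/16
(0,2): OLD=52793/256 → NEW=255, ERR=-12487/256
(0,3): OLD=449167/4096 → NEW=0, ERR=449167/4096
(1,0): OLD=41229/256 → NEW=255, ERR=-24051/256
(1,1): OLD=198747/2048 → NEW=0, ERR=198747/2048
(1,2): OLD=10585463/65536 → NEW=255, ERR=-6126217/65536
(1,3): OLD=121973745/1048576 → NEW=0, ERR=121973745/1048576
(2,0): OLD=4680473/32768 → NEW=255, ERR=-3675367/32768
(2,1): OLD=101560739/1048576 → NEW=0, ERR=101560739/1048576
(2,2): OLD=323041615/2097152 → NEW=255, ERR=-211732145/2097152
(2,3): OLD=3299669875/33554432 → NEW=0, ERR=3299669875/33554432
(3,0): OLD=2468086921/16777216 → NEW=255, ERR=-1810103159/16777216
(3,1): OLD=14260581399/268435456 → NEW=0, ERR=14260581399/268435456
(3,2): OLD=692277381097/4294967296 → NEW=255, ERR=-402939279383/4294967296
(3,3): OLD=7378801446623/68719476736 → NEW=0, ERR=7378801446623/68719476736
(4,0): OLD=593758193429/4294967296 → NEW=255, ERR=-501458467051/4294967296
(4,1): OLD=3064457776319/34359738368 → NEW=0, ERR=3064457776319/34359738368
(4,2): OLD=167296263401183/1099511627776 → NEW=255, ERR=-113079201681697/1099511627776
(4,3): OLD=2545531387631305/17592186044416 → NEW=255, ERR=-1940476053694775/17592186044416
(5,0): OLD=52906709057925/549755813888 → NEW=0, ERR=52906709057925/549755813888
(5,1): OLD=3455000663207491/17592186044416 → NEW=255, ERR=-1031006778118589/17592186044416
(5,2): OLD=335247282934623/8796093022208 → NEW=0, ERR=335247282934623/8796093022208
(5,3): OLD=24988486834007823/281474976710656 → NEW=0, ERR=24988486834007823/281474976710656
Row 0: #.#.
Row 1: #.#.
Row 2: #.#.
Row 3: #.#.
Row 4: #.##
Row 5: .#..

Answer: #.#.
#.#.
#.#.
#.#.
#.##
.#..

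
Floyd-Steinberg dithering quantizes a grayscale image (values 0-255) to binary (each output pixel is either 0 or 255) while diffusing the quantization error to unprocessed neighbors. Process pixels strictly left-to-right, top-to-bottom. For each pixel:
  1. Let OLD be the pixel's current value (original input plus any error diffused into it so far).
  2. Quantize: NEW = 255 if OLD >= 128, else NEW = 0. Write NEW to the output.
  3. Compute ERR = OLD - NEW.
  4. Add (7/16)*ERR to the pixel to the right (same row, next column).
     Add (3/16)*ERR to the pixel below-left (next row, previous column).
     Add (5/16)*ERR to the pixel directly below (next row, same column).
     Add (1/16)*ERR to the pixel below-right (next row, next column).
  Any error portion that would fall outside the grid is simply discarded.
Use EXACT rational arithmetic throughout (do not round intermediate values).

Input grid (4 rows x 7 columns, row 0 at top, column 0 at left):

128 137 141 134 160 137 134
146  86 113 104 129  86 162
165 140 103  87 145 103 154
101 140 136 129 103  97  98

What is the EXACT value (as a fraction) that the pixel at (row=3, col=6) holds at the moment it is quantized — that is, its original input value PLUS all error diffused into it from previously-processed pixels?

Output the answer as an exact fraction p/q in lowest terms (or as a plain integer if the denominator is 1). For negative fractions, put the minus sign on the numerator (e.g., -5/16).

Answer: 9367689872278781/70368744177664

Derivation:
(0,0): OLD=128 → NEW=255, ERR=-127
(0,1): OLD=1303/16 → NEW=0, ERR=1303/16
(0,2): OLD=45217/256 → NEW=255, ERR=-20063/256
(0,3): OLD=408423/4096 → NEW=0, ERR=408423/4096
(0,4): OLD=13344721/65536 → NEW=255, ERR=-3366959/65536
(0,5): OLD=120086199/1048576 → NEW=0, ERR=120086199/1048576
(0,6): OLD=3088750337/16777216 → NEW=255, ERR=-1189439743/16777216
(1,0): OLD=31125/256 → NEW=0, ERR=31125/256
(1,1): OLD=290835/2048 → NEW=255, ERR=-231405/2048
(1,2): OLD=4119695/65536 → NEW=0, ERR=4119695/65536
(1,3): OLD=38831651/262144 → NEW=255, ERR=-28015069/262144
(1,4): OLD=1575297097/16777216 → NEW=0, ERR=1575297097/16777216
(1,5): OLD=19644582041/134217728 → NEW=255, ERR=-14580938599/134217728
(1,6): OLD=213619224535/2147483648 → NEW=0, ERR=213619224535/2147483648
(2,0): OLD=5957505/32768 → NEW=255, ERR=-2398335/32768
(2,1): OLD=96526235/1048576 → NEW=0, ERR=96526235/1048576
(2,2): OLD=2278652305/16777216 → NEW=255, ERR=-1999537775/16777216
(2,3): OLD=3086415689/134217728 → NEW=0, ERR=3086415689/134217728
(2,4): OLD=168957695769/1073741824 → NEW=255, ERR=-104846469351/1073741824
(2,5): OLD=1747223095091/34359738368 → NEW=0, ERR=1747223095091/34359738368
(2,6): OLD=110249774685845/549755813888 → NEW=255, ERR=-29937957855595/549755813888
(3,0): OLD=1600343921/16777216 → NEW=0, ERR=1600343921/16777216
(3,1): OLD=24639454621/134217728 → NEW=255, ERR=-9586066019/134217728
(3,2): OLD=83294204071/1073741824 → NEW=0, ERR=83294204071/1073741824
(3,3): OLD=620052338785/4294967296 → NEW=255, ERR=-475164321695/4294967296
(3,4): OLD=19272003421041/549755813888 → NEW=0, ERR=19272003421041/549755813888
(3,5): OLD=492203814417123/4398046511104 → NEW=0, ERR=492203814417123/4398046511104
(3,6): OLD=9367689872278781/70368744177664 → NEW=255, ERR=-8576339893025539/70368744177664
Target (3,6): original=98, with diffused error = 9367689872278781/70368744177664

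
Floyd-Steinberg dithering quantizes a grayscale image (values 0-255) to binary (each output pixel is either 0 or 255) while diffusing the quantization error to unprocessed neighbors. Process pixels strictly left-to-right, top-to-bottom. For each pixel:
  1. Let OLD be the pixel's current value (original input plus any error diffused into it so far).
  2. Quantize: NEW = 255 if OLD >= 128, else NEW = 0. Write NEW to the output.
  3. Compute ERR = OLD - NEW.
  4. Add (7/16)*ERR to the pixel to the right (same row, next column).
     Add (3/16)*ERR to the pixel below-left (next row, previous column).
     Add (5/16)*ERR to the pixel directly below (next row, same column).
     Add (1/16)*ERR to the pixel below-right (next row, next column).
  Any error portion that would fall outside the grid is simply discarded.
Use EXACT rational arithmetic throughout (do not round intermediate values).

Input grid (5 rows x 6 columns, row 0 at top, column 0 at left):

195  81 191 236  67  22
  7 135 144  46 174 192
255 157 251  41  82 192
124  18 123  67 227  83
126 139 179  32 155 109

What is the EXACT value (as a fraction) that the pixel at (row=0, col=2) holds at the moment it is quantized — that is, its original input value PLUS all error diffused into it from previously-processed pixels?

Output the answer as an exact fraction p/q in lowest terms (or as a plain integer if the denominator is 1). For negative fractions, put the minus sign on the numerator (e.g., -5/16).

Answer: 13757/64

Derivation:
(0,0): OLD=195 → NEW=255, ERR=-60
(0,1): OLD=219/4 → NEW=0, ERR=219/4
(0,2): OLD=13757/64 → NEW=255, ERR=-2563/64
Target (0,2): original=191, with diffused error = 13757/64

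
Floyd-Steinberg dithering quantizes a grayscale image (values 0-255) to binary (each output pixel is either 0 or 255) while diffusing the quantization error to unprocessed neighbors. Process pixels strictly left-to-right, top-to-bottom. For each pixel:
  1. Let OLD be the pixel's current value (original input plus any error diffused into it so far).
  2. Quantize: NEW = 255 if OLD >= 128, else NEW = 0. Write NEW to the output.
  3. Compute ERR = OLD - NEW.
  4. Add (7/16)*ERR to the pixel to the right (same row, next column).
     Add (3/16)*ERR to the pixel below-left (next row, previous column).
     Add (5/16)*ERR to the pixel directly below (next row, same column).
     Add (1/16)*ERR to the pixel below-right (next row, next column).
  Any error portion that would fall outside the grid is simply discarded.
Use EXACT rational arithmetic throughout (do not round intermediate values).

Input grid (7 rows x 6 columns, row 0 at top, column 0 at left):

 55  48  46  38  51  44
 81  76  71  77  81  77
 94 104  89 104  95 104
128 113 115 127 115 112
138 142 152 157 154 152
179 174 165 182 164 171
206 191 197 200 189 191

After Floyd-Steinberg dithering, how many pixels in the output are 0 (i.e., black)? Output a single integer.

(0,0): OLD=55 → NEW=0, ERR=55
(0,1): OLD=1153/16 → NEW=0, ERR=1153/16
(0,2): OLD=19847/256 → NEW=0, ERR=19847/256
(0,3): OLD=294577/4096 → NEW=0, ERR=294577/4096
(0,4): OLD=5404375/65536 → NEW=0, ERR=5404375/65536
(0,5): OLD=83967969/1048576 → NEW=0, ERR=83967969/1048576
(1,0): OLD=28595/256 → NEW=0, ERR=28595/256
(1,1): OLD=338661/2048 → NEW=255, ERR=-183579/2048
(1,2): OLD=4849609/65536 → NEW=0, ERR=4849609/65536
(1,3): OLD=39886933/262144 → NEW=255, ERR=-26959787/262144
(1,4): OLD=1363746079/16777216 → NEW=0, ERR=1363746079/16777216
(1,5): OLD=38316710185/268435456 → NEW=255, ERR=-30134331095/268435456
(2,0): OLD=3673255/32768 → NEW=0, ERR=3673255/32768
(2,1): OLD=152973981/1048576 → NEW=255, ERR=-114412899/1048576
(2,2): OLD=662740759/16777216 → NEW=0, ERR=662740759/16777216
(2,3): OLD=14631039519/134217728 → NEW=0, ERR=14631039519/134217728
(2,4): OLD=603946317533/4294967296 → NEW=255, ERR=-491270342947/4294967296
(2,5): OLD=1646305688539/68719476736 → NEW=0, ERR=1646305688539/68719476736
(3,0): OLD=2391965751/16777216 → NEW=255, ERR=-1886224329/16777216
(3,1): OLD=5922766571/134217728 → NEW=0, ERR=5922766571/134217728
(3,2): OLD=172088941681/1073741824 → NEW=255, ERR=-101715223439/1073741824
(3,3): OLD=6916164217683/68719476736 → NEW=0, ERR=6916164217683/68719476736
(3,4): OLD=73992684290803/549755813888 → NEW=255, ERR=-66195048250637/549755813888
(3,5): OLD=524766704377181/8796093022208 → NEW=0, ERR=524766704377181/8796093022208
(4,0): OLD=238672069977/2147483648 → NEW=0, ERR=238672069977/2147483648
(4,1): OLD=6171880609029/34359738368 → NEW=255, ERR=-2589852674811/34359738368
(4,2): OLD=122099907611519/1099511627776 → NEW=0, ERR=122099907611519/1099511627776
(4,3): OLD=3668639021363227/17592186044416 → NEW=255, ERR=-817368419962853/17592186044416
(4,4): OLD=31953498019589067/281474976710656 → NEW=0, ERR=31953498019589067/281474976710656
(4,5): OLD=958292437493461677/4503599627370496 → NEW=255, ERR=-190125467486014803/4503599627370496
(5,0): OLD=109730498259679/549755813888 → NEW=255, ERR=-30457234281761/549755813888
(5,1): OLD=2708762486476751/17592186044416 → NEW=255, ERR=-1777244954849329/17592186044416
(5,2): OLD=19996269626421333/140737488355328 → NEW=255, ERR=-15891789904187307/140737488355328
(5,3): OLD=658898670333095799/4503599627370496 → NEW=255, ERR=-489519234646380681/4503599627370496
(5,4): OLD=1270933487911763415/9007199254740992 → NEW=255, ERR=-1025902322047189545/9007199254740992
(5,5): OLD=16583638168407729411/144115188075855872 → NEW=0, ERR=16583638168407729411/144115188075855872
(6,0): OLD=47778952852765389/281474976710656 → NEW=255, ERR=-23997166208451891/281474976710656
(6,1): OLD=439082925603269705/4503599627370496 → NEW=0, ERR=439082925603269705/4503599627370496
(6,2): OLD=3200676926911037985/18014398509481984 → NEW=255, ERR=-1392994693006867935/18014398509481984
(6,3): OLD=29915164646347547069/288230376151711744 → NEW=0, ERR=29915164646347547069/288230376151711744
(6,4): OLD=985043036472736829021/4611686018427387904 → NEW=255, ERR=-190936898226247086499/4611686018427387904
(6,5): OLD=14884874302787443487851/73786976294838206464 → NEW=255, ERR=-3930804652396299160469/73786976294838206464
Output grid:
  Row 0: ......  (6 black, running=6)
  Row 1: .#.#.#  (3 black, running=9)
  Row 2: .#..#.  (4 black, running=13)
  Row 3: #.#.#.  (3 black, running=16)
  Row 4: .#.#.#  (3 black, running=19)
  Row 5: #####.  (1 black, running=20)
  Row 6: #.#.##  (2 black, running=22)

Answer: 22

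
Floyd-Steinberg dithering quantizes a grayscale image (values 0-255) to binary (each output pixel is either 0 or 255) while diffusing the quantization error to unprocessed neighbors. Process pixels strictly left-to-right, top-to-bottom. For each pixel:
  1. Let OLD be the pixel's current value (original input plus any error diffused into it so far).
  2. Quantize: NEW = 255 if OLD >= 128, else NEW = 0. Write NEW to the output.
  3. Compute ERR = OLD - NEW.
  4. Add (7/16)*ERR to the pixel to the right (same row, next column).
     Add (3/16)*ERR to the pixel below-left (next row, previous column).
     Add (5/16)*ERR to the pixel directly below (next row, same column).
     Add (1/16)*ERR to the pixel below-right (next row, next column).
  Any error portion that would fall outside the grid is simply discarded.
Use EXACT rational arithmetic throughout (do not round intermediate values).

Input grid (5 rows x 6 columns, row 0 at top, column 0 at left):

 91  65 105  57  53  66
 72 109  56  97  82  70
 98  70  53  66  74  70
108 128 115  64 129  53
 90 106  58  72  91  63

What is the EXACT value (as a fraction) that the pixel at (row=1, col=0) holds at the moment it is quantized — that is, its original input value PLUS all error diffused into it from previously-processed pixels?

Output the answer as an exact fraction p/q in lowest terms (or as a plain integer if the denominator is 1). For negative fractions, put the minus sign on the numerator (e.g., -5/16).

(0,0): OLD=91 → NEW=0, ERR=91
(0,1): OLD=1677/16 → NEW=0, ERR=1677/16
(0,2): OLD=38619/256 → NEW=255, ERR=-26661/256
(0,3): OLD=46845/4096 → NEW=0, ERR=46845/4096
(0,4): OLD=3801323/65536 → NEW=0, ERR=3801323/65536
(0,5): OLD=95815277/1048576 → NEW=0, ERR=95815277/1048576
(1,0): OLD=30743/256 → NEW=0, ERR=30743/256
Target (1,0): original=72, with diffused error = 30743/256

Answer: 30743/256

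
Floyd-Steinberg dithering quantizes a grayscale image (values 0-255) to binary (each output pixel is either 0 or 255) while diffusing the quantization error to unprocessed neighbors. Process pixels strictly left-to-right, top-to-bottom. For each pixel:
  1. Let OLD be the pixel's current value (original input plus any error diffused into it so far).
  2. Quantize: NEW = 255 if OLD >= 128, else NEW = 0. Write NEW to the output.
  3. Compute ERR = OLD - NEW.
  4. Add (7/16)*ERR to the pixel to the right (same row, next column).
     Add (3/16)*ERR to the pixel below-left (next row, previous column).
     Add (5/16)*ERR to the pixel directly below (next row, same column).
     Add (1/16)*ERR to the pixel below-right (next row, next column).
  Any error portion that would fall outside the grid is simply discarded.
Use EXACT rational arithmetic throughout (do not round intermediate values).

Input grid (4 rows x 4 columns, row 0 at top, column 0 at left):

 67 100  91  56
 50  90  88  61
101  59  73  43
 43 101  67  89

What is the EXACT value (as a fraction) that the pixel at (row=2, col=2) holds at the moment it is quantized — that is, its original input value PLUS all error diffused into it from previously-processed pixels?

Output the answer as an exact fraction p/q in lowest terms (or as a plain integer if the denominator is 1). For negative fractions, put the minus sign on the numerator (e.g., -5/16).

Answer: 114339061/2097152

Derivation:
(0,0): OLD=67 → NEW=0, ERR=67
(0,1): OLD=2069/16 → NEW=255, ERR=-2011/16
(0,2): OLD=9219/256 → NEW=0, ERR=9219/256
(0,3): OLD=293909/4096 → NEW=0, ERR=293909/4096
(1,0): OLD=12127/256 → NEW=0, ERR=12127/256
(1,1): OLD=168729/2048 → NEW=0, ERR=168729/2048
(1,2): OLD=9233805/65536 → NEW=255, ERR=-7477875/65536
(1,3): OLD=37490795/1048576 → NEW=0, ERR=37490795/1048576
(2,0): OLD=4300835/32768 → NEW=255, ERR=-4055005/32768
(2,1): OLD=12763441/1048576 → NEW=0, ERR=12763441/1048576
(2,2): OLD=114339061/2097152 → NEW=0, ERR=114339061/2097152
Target (2,2): original=73, with diffused error = 114339061/2097152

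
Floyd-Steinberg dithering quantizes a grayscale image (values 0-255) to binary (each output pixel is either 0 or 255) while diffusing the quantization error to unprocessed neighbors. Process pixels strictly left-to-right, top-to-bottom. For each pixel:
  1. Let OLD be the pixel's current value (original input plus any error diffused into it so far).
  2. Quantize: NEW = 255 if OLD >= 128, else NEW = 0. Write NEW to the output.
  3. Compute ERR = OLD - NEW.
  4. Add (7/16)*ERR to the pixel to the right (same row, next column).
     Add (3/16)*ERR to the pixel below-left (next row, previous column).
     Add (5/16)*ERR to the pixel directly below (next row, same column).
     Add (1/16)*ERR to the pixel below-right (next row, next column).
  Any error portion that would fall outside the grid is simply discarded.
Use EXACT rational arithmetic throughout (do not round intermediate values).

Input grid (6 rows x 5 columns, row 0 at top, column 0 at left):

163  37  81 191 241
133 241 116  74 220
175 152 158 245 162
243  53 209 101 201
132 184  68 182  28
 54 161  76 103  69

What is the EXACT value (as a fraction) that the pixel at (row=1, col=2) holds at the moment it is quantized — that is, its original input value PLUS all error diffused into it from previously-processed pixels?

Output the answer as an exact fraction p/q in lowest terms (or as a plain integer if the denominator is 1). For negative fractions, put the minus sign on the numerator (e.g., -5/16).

Answer: 2498123/16384

Derivation:
(0,0): OLD=163 → NEW=255, ERR=-92
(0,1): OLD=-13/4 → NEW=0, ERR=-13/4
(0,2): OLD=5093/64 → NEW=0, ERR=5093/64
(0,3): OLD=231235/1024 → NEW=255, ERR=-29885/1024
(0,4): OLD=3739349/16384 → NEW=255, ERR=-438571/16384
(1,0): OLD=6633/64 → NEW=0, ERR=6633/64
(1,1): OLD=150783/512 → NEW=255, ERR=20223/512
(1,2): OLD=2498123/16384 → NEW=255, ERR=-1679797/16384
Target (1,2): original=116, with diffused error = 2498123/16384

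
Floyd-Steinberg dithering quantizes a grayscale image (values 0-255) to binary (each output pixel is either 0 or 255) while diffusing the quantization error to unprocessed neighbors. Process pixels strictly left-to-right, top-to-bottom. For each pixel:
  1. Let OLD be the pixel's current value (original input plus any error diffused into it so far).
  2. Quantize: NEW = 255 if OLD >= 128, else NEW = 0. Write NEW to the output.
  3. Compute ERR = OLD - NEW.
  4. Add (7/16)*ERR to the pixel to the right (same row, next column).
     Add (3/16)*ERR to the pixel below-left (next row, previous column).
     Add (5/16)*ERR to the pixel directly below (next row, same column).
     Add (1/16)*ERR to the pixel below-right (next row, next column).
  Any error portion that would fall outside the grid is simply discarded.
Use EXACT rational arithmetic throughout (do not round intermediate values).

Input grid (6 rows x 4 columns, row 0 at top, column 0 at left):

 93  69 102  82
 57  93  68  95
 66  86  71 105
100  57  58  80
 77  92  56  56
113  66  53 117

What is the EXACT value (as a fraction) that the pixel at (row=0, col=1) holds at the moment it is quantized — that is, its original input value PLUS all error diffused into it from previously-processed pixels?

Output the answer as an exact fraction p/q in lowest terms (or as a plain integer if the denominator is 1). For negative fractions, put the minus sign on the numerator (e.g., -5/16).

(0,0): OLD=93 → NEW=0, ERR=93
(0,1): OLD=1755/16 → NEW=0, ERR=1755/16
Target (0,1): original=69, with diffused error = 1755/16

Answer: 1755/16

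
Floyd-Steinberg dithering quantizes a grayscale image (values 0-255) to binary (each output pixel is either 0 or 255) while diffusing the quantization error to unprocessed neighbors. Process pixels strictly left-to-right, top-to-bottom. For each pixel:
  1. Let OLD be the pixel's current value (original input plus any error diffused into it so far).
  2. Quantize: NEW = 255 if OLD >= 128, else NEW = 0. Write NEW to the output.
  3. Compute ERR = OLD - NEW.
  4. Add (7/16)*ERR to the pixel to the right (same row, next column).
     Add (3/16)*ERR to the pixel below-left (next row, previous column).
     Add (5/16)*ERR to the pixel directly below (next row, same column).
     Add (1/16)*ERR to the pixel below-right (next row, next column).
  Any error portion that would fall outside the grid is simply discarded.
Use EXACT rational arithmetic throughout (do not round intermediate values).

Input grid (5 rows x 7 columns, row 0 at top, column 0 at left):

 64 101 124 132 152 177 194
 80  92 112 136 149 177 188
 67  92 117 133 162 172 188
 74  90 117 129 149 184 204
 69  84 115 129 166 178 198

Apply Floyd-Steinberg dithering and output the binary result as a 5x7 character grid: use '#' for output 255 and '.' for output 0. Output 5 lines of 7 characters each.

(0,0): OLD=64 → NEW=0, ERR=64
(0,1): OLD=129 → NEW=255, ERR=-126
(0,2): OLD=551/8 → NEW=0, ERR=551/8
(0,3): OLD=20753/128 → NEW=255, ERR=-11887/128
(0,4): OLD=228087/2048 → NEW=0, ERR=228087/2048
(0,5): OLD=7396545/32768 → NEW=255, ERR=-959295/32768
(0,6): OLD=94996807/524288 → NEW=255, ERR=-38696633/524288
(1,0): OLD=611/8 → NEW=0, ERR=611/8
(1,1): OLD=6589/64 → NEW=0, ERR=6589/64
(1,2): OLD=313913/2048 → NEW=255, ERR=-208327/2048
(1,3): OLD=718129/8192 → NEW=0, ERR=718129/8192
(1,4): OLD=110552527/524288 → NEW=255, ERR=-23140913/524288
(1,5): OLD=594176999/4194304 → NEW=255, ERR=-475370521/4194304
(1,6): OLD=7618217705/67108864 → NEW=0, ERR=7618217705/67108864
(2,0): OLD=112815/1024 → NEW=0, ERR=112815/1024
(2,1): OLD=5179741/32768 → NEW=255, ERR=-3176099/32768
(2,2): OLD=34433959/524288 → NEW=0, ERR=34433959/524288
(2,3): OLD=731884703/4194304 → NEW=255, ERR=-337662817/4194304
(2,4): OLD=3261965107/33554432 → NEW=0, ERR=3261965107/33554432
(2,5): OLD=212214079797/1073741824 → NEW=255, ERR=-61590085323/1073741824
(2,6): OLD=3286447372355/17179869184 → NEW=255, ERR=-1094419269565/17179869184
(3,0): OLD=47319415/524288 → NEW=0, ERR=47319415/524288
(3,1): OLD=496592931/4194304 → NEW=0, ERR=496592931/4194304
(3,2): OLD=5642858421/33554432 → NEW=255, ERR=-2913521739/33554432
(3,3): OLD=11836212873/134217728 → NEW=0, ERR=11836212873/134217728
(3,4): OLD=3473330909303/17179869184 → NEW=255, ERR=-907535732617/17179869184
(3,5): OLD=18842223124813/137438953472 → NEW=255, ERR=-16204710010547/137438953472
(3,6): OLD=283507472354835/2199023255552 → NEW=255, ERR=-277243457810925/2199023255552
(4,0): OLD=8013067009/67108864 → NEW=0, ERR=8013067009/67108864
(4,1): OLD=174588971445/1073741824 → NEW=255, ERR=-99215193675/1073741824
(4,2): OLD=1226212021483/17179869184 → NEW=0, ERR=1226212021483/17179869184
(4,3): OLD=23701790028329/137438953472 → NEW=255, ERR=-11345143107031/137438953472
(4,4): OLD=106413290659023/1099511627776 → NEW=0, ERR=106413290659023/1099511627776
(4,5): OLD=5508332552986907/35184372088832 → NEW=255, ERR=-3463682329665253/35184372088832
(4,6): OLD=60890432082188973/562949953421312 → NEW=0, ERR=60890432082188973/562949953421312
Row 0: .#.#.##
Row 1: ..#.##.
Row 2: .#.#.##
Row 3: ..#.###
Row 4: .#.#.#.

Answer: .#.#.##
..#.##.
.#.#.##
..#.###
.#.#.#.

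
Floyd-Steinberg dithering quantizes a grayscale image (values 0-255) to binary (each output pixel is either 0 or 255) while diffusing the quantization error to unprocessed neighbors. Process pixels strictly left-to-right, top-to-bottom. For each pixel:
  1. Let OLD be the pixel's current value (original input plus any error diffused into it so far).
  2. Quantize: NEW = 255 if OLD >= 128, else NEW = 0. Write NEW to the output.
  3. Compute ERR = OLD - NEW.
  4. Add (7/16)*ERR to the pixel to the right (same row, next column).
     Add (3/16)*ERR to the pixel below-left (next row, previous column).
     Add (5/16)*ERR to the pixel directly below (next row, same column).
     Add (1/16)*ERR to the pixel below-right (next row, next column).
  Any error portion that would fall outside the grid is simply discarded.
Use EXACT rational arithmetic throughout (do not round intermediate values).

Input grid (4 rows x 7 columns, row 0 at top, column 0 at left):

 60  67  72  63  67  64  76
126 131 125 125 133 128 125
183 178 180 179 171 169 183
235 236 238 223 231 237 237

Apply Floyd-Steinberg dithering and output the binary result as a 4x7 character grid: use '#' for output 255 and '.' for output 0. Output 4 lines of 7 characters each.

Answer: .......
######.
#.#.#.#
#######

Derivation:
(0,0): OLD=60 → NEW=0, ERR=60
(0,1): OLD=373/4 → NEW=0, ERR=373/4
(0,2): OLD=7219/64 → NEW=0, ERR=7219/64
(0,3): OLD=115045/1024 → NEW=0, ERR=115045/1024
(0,4): OLD=1903043/16384 → NEW=0, ERR=1903043/16384
(0,5): OLD=30098517/262144 → NEW=0, ERR=30098517/262144
(0,6): OLD=529456723/4194304 → NEW=0, ERR=529456723/4194304
(1,0): OLD=10383/64 → NEW=255, ERR=-5937/64
(1,1): OLD=73961/512 → NEW=255, ERR=-56599/512
(1,2): OLD=2273757/16384 → NEW=255, ERR=-1904163/16384
(1,3): OLD=9049913/65536 → NEW=255, ERR=-7661767/65536
(1,4): OLD=615303467/4194304 → NEW=255, ERR=-454244053/4194304
(1,5): OLD=4946828379/33554432 → NEW=255, ERR=-3609551781/33554432
(1,6): OLD=66872880629/536870912 → NEW=0, ERR=66872880629/536870912
(2,0): OLD=1091859/8192 → NEW=255, ERR=-997101/8192
(2,1): OLD=16414017/262144 → NEW=0, ERR=16414017/262144
(2,2): OLD=596619907/4194304 → NEW=255, ERR=-472927613/4194304
(2,3): OLD=2200015019/33554432 → NEW=0, ERR=2200015019/33554432
(2,4): OLD=37141894459/268435456 → NEW=255, ERR=-31309146821/268435456
(2,5): OLD=867082151177/8589934592 → NEW=0, ERR=867082151177/8589934592
(2,6): OLD=35646688737999/137438953472 → NEW=255, ERR=599755602639/137438953472
(3,0): OLD=875367331/4194304 → NEW=255, ERR=-194180189/4194304
(3,1): OLD=6931126695/33554432 → NEW=255, ERR=-1625253465/33554432
(3,2): OLD=53091218757/268435456 → NEW=255, ERR=-15359822523/268435456
(3,3): OLD=203516185603/1073741824 → NEW=255, ERR=-70287979517/1073741824
(3,4): OLD=25967258206115/137438953472 → NEW=255, ERR=-9079674929245/137438953472
(3,5): OLD=256373171395417/1099511627776 → NEW=255, ERR=-24002293687463/1099511627776
(3,6): OLD=4136308776170567/17592186044416 → NEW=255, ERR=-349698665155513/17592186044416
Row 0: .......
Row 1: ######.
Row 2: #.#.#.#
Row 3: #######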